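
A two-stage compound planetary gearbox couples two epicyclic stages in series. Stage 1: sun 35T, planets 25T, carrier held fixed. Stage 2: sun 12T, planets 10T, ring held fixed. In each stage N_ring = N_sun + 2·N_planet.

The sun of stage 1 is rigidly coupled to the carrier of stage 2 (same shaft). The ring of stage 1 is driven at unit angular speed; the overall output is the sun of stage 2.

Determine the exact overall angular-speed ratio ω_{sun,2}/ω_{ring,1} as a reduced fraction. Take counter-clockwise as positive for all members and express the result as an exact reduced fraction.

Stage 1: N_ring = 35 + 2·25 = 85
Stage 1: 35(ω_s−ω_c) = −85(ω_r−ω_c),  ω_c=0, ω_r=1
Stage 1: ω_s = 0 − (85/35)(1−0) = -17/7
  ⇒ ω_s¹/ω_r¹ = -17/7
Stage 2: N_ring = 12 + 2·10 = 32
Stage 2: 12(ω_s−ω_c) = −32(ω_r−ω_c),  ω_r=0, ω_c=1
Stage 2: ω_s = 1 − (32/12)(0−1) = 11/3
  ⇒ ω_s²/ω_c² = 11/3
Coupling ω_c² = ω_s¹ ⇒ overall = -17/7 × 11/3 = -187/21

-187/21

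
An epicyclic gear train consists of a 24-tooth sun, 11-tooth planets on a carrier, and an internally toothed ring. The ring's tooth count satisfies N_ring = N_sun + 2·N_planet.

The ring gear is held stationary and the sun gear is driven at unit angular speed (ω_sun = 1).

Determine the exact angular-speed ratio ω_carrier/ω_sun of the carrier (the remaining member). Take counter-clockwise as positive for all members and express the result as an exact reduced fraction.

12/35

N_ring = 24 + 2·11 = 46
24(ω_s−ω_c) = −46(ω_r−ω_c),  ω_r=0, ω_s=1
24(1−ω_c) = −46(0−ω_c)  ⇒  70ω_c = 24  ⇒  ω_c = 12/35
ω_c/ω_s = 12/35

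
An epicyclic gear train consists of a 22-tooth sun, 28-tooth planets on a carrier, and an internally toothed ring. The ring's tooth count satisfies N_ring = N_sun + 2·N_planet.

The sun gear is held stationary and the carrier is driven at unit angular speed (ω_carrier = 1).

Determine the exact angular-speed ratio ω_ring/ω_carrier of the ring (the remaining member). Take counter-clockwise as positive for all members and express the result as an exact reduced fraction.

50/39

N_ring = 22 + 2·28 = 78
22(ω_s−ω_c) = −78(ω_r−ω_c),  ω_s=0, ω_c=1
ω_r = 1 − (22/78)(0−1) = 50/39
ω_r/ω_c = 50/39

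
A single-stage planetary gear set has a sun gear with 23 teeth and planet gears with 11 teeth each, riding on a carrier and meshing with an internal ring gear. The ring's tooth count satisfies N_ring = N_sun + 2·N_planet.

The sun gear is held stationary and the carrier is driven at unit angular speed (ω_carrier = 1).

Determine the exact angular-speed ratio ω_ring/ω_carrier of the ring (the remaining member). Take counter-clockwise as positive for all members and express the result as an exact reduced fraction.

68/45

N_ring = 23 + 2·11 = 45
23(ω_s−ω_c) = −45(ω_r−ω_c),  ω_s=0, ω_c=1
ω_r = 1 − (23/45)(0−1) = 68/45
ω_r/ω_c = 68/45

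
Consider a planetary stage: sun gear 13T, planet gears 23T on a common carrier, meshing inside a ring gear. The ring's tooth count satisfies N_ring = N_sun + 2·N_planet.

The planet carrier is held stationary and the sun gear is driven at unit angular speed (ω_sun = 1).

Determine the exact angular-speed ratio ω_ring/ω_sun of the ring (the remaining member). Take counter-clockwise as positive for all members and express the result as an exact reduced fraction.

-13/59

N_ring = 13 + 2·23 = 59
13(ω_s−ω_c) = −59(ω_r−ω_c),  ω_c=0, ω_s=1
ω_r = 0 − (13/59)(1−0) = -13/59
ω_r/ω_s = -13/59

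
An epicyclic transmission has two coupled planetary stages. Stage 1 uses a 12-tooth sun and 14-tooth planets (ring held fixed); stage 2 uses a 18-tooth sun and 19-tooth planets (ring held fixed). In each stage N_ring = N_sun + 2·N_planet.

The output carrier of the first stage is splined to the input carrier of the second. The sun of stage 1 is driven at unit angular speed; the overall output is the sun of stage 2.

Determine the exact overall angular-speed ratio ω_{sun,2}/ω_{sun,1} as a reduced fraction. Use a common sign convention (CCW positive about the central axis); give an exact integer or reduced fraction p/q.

Stage 1: N_ring = 12 + 2·14 = 40
Stage 1: 12(ω_s−ω_c) = −40(ω_r−ω_c),  ω_r=0, ω_s=1
Stage 1: 12(1−ω_c) = −40(0−ω_c)  ⇒  52ω_c = 12  ⇒  ω_c = 3/13
  ⇒ ω_c¹/ω_s¹ = 3/13
Stage 2: N_ring = 18 + 2·19 = 56
Stage 2: 18(ω_s−ω_c) = −56(ω_r−ω_c),  ω_r=0, ω_c=1
Stage 2: ω_s = 1 − (56/18)(0−1) = 37/9
  ⇒ ω_s²/ω_c² = 37/9
Coupling ω_c² = ω_c¹ ⇒ overall = 3/13 × 37/9 = 37/39

37/39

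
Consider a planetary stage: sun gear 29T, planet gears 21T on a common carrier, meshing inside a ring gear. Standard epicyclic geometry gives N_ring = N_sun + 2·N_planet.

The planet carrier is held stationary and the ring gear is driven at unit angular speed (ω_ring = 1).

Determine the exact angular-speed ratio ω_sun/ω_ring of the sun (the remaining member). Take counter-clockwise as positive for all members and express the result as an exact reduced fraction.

-71/29

N_ring = 29 + 2·21 = 71
29(ω_s−ω_c) = −71(ω_r−ω_c),  ω_c=0, ω_r=1
ω_s = 0 − (71/29)(1−0) = -71/29
ω_s/ω_r = -71/29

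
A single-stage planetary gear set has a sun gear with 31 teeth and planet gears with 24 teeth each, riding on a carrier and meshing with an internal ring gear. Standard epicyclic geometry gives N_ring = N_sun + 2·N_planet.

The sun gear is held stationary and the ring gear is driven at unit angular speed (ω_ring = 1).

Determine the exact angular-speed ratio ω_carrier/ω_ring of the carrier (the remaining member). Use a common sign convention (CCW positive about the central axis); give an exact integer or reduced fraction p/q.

N_ring = 31 + 2·24 = 79
31(ω_s−ω_c) = −79(ω_r−ω_c),  ω_s=0, ω_r=1
31(0−ω_c) = −79(1−ω_c)  ⇒  110ω_c = 79  ⇒  ω_c = 79/110
ω_c/ω_r = 79/110

79/110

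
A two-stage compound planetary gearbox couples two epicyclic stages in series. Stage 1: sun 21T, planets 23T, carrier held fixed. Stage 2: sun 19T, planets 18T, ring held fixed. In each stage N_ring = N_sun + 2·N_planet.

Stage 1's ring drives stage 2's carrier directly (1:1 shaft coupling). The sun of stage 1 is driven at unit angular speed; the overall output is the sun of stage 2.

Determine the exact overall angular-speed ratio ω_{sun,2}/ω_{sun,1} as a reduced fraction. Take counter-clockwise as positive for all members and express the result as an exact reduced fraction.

-1554/1273

Stage 1: N_ring = 21 + 2·23 = 67
Stage 1: 21(ω_s−ω_c) = −67(ω_r−ω_c),  ω_c=0, ω_s=1
Stage 1: ω_r = 0 − (21/67)(1−0) = -21/67
  ⇒ ω_r¹/ω_s¹ = -21/67
Stage 2: N_ring = 19 + 2·18 = 55
Stage 2: 19(ω_s−ω_c) = −55(ω_r−ω_c),  ω_r=0, ω_c=1
Stage 2: ω_s = 1 − (55/19)(0−1) = 74/19
  ⇒ ω_s²/ω_c² = 74/19
Coupling ω_c² = ω_r¹ ⇒ overall = -21/67 × 74/19 = -1554/1273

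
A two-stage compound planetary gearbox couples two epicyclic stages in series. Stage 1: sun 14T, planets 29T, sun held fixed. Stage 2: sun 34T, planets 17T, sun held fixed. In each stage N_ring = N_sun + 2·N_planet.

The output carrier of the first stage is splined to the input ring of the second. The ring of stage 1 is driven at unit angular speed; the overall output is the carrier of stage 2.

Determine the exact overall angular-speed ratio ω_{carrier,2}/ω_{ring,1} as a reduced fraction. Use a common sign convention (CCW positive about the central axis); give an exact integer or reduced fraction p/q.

24/43

Stage 1: N_ring = 14 + 2·29 = 72
Stage 1: 14(ω_s−ω_c) = −72(ω_r−ω_c),  ω_s=0, ω_r=1
Stage 1: 14(0−ω_c) = −72(1−ω_c)  ⇒  86ω_c = 72  ⇒  ω_c = 36/43
  ⇒ ω_c¹/ω_r¹ = 36/43
Stage 2: N_ring = 34 + 2·17 = 68
Stage 2: 34(ω_s−ω_c) = −68(ω_r−ω_c),  ω_s=0, ω_r=1
Stage 2: 34(0−ω_c) = −68(1−ω_c)  ⇒  102ω_c = 68  ⇒  ω_c = 2/3
  ⇒ ω_c²/ω_r² = 2/3
Coupling ω_r² = ω_c¹ ⇒ overall = 36/43 × 2/3 = 24/43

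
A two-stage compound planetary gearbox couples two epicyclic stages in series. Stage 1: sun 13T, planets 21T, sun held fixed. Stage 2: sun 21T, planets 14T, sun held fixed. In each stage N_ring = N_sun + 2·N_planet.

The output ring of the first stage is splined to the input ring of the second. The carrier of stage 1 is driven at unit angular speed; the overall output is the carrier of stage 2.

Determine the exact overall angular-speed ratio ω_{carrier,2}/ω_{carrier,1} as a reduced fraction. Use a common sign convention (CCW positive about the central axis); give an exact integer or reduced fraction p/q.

238/275

Stage 1: N_ring = 13 + 2·21 = 55
Stage 1: 13(ω_s−ω_c) = −55(ω_r−ω_c),  ω_s=0, ω_c=1
Stage 1: ω_r = 1 − (13/55)(0−1) = 68/55
  ⇒ ω_r¹/ω_c¹ = 68/55
Stage 2: N_ring = 21 + 2·14 = 49
Stage 2: 21(ω_s−ω_c) = −49(ω_r−ω_c),  ω_s=0, ω_r=1
Stage 2: 21(0−ω_c) = −49(1−ω_c)  ⇒  70ω_c = 49  ⇒  ω_c = 7/10
  ⇒ ω_c²/ω_r² = 7/10
Coupling ω_r² = ω_r¹ ⇒ overall = 68/55 × 7/10 = 238/275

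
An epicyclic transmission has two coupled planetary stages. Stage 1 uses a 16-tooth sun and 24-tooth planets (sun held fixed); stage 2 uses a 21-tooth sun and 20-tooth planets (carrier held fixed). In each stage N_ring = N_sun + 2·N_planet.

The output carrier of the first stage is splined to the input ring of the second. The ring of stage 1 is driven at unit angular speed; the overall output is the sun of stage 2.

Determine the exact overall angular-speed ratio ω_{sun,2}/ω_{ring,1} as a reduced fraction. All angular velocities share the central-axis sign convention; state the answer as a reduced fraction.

-244/105

Stage 1: N_ring = 16 + 2·24 = 64
Stage 1: 16(ω_s−ω_c) = −64(ω_r−ω_c),  ω_s=0, ω_r=1
Stage 1: 16(0−ω_c) = −64(1−ω_c)  ⇒  80ω_c = 64  ⇒  ω_c = 4/5
  ⇒ ω_c¹/ω_r¹ = 4/5
Stage 2: N_ring = 21 + 2·20 = 61
Stage 2: 21(ω_s−ω_c) = −61(ω_r−ω_c),  ω_c=0, ω_r=1
Stage 2: ω_s = 0 − (61/21)(1−0) = -61/21
  ⇒ ω_s²/ω_r² = -61/21
Coupling ω_r² = ω_c¹ ⇒ overall = 4/5 × -61/21 = -244/105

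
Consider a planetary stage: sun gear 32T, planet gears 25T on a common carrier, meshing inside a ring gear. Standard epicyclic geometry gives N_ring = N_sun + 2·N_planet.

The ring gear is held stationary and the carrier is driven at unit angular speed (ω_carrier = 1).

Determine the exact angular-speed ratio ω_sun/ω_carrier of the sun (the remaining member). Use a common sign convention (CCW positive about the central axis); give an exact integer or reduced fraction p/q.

N_ring = 32 + 2·25 = 82
32(ω_s−ω_c) = −82(ω_r−ω_c),  ω_r=0, ω_c=1
ω_s = 1 − (82/32)(0−1) = 57/16
ω_s/ω_c = 57/16

57/16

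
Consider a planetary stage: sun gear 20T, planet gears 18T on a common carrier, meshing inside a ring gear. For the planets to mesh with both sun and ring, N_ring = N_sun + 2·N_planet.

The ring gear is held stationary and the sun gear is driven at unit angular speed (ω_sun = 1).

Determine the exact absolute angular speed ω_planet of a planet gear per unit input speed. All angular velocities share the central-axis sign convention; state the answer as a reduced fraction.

-5/9

N_ring = 20 + 2·18 = 56
20(ω_s−ω_c) = −56(ω_r−ω_c),  ω_r=0, ω_s=1
20(1−ω_c) = −56(0−ω_c)  ⇒  76ω_c = 20  ⇒  ω_c = 5/19
sun–planet: 20·(1−5/19) = −18·(ω_p−ω_c)  ⇒  ω_p−ω_c = −(20/18)·(14/19) = -140/171
ω_p = 5/19 − 140/171 = -5/9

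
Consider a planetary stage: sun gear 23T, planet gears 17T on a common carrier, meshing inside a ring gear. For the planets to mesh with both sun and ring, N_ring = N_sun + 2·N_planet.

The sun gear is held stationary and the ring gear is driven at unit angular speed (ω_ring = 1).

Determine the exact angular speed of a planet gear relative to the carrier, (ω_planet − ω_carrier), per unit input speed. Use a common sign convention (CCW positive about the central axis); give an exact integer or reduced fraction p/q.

1311/1360

N_ring = 23 + 2·17 = 57
23(ω_s−ω_c) = −57(ω_r−ω_c),  ω_s=0, ω_r=1
23(0−ω_c) = −57(1−ω_c)  ⇒  80ω_c = 57  ⇒  ω_c = 57/80
sun–planet: 23·(0−57/80) = −17·(ω_p−ω_c)  ⇒  ω_p−ω_c = −(23/17)·(-57/80) = 1311/1360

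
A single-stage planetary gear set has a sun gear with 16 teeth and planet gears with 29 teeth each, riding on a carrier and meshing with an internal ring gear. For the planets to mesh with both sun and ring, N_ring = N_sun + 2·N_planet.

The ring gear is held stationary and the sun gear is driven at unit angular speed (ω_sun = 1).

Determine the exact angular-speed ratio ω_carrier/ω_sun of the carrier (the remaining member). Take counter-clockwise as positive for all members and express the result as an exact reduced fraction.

N_ring = 16 + 2·29 = 74
16(ω_s−ω_c) = −74(ω_r−ω_c),  ω_r=0, ω_s=1
16(1−ω_c) = −74(0−ω_c)  ⇒  90ω_c = 16  ⇒  ω_c = 8/45
ω_c/ω_s = 8/45

8/45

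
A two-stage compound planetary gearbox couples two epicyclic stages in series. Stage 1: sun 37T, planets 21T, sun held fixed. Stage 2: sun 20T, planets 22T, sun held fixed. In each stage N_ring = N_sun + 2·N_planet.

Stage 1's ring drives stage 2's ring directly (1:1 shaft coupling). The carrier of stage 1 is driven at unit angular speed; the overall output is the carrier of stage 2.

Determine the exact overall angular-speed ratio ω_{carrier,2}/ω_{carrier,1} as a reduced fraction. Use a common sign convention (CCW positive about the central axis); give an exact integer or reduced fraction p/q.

1856/1659

Stage 1: N_ring = 37 + 2·21 = 79
Stage 1: 37(ω_s−ω_c) = −79(ω_r−ω_c),  ω_s=0, ω_c=1
Stage 1: ω_r = 1 − (37/79)(0−1) = 116/79
  ⇒ ω_r¹/ω_c¹ = 116/79
Stage 2: N_ring = 20 + 2·22 = 64
Stage 2: 20(ω_s−ω_c) = −64(ω_r−ω_c),  ω_s=0, ω_r=1
Stage 2: 20(0−ω_c) = −64(1−ω_c)  ⇒  84ω_c = 64  ⇒  ω_c = 16/21
  ⇒ ω_c²/ω_r² = 16/21
Coupling ω_r² = ω_r¹ ⇒ overall = 116/79 × 16/21 = 1856/1659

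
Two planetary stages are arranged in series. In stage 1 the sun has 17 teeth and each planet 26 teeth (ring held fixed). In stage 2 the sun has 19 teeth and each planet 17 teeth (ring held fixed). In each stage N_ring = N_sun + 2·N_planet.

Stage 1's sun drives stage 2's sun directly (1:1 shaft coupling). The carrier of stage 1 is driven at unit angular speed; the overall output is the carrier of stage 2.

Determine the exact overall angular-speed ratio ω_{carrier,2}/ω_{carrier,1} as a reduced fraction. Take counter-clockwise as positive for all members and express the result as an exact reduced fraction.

Stage 1: N_ring = 17 + 2·26 = 69
Stage 1: 17(ω_s−ω_c) = −69(ω_r−ω_c),  ω_r=0, ω_c=1
Stage 1: ω_s = 1 − (69/17)(0−1) = 86/17
  ⇒ ω_s¹/ω_c¹ = 86/17
Stage 2: N_ring = 19 + 2·17 = 53
Stage 2: 19(ω_s−ω_c) = −53(ω_r−ω_c),  ω_r=0, ω_s=1
Stage 2: 19(1−ω_c) = −53(0−ω_c)  ⇒  72ω_c = 19  ⇒  ω_c = 19/72
  ⇒ ω_c²/ω_s² = 19/72
Coupling ω_s² = ω_s¹ ⇒ overall = 86/17 × 19/72 = 817/612

817/612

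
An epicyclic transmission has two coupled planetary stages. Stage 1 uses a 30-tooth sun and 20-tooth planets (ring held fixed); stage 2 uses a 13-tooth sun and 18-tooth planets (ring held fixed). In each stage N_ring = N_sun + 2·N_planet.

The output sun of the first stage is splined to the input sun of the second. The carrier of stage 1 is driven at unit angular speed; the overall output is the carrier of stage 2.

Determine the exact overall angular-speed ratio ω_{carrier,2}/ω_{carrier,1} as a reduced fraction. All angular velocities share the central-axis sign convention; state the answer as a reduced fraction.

65/93

Stage 1: N_ring = 30 + 2·20 = 70
Stage 1: 30(ω_s−ω_c) = −70(ω_r−ω_c),  ω_r=0, ω_c=1
Stage 1: ω_s = 1 − (70/30)(0−1) = 10/3
  ⇒ ω_s¹/ω_c¹ = 10/3
Stage 2: N_ring = 13 + 2·18 = 49
Stage 2: 13(ω_s−ω_c) = −49(ω_r−ω_c),  ω_r=0, ω_s=1
Stage 2: 13(1−ω_c) = −49(0−ω_c)  ⇒  62ω_c = 13  ⇒  ω_c = 13/62
  ⇒ ω_c²/ω_s² = 13/62
Coupling ω_s² = ω_s¹ ⇒ overall = 10/3 × 13/62 = 65/93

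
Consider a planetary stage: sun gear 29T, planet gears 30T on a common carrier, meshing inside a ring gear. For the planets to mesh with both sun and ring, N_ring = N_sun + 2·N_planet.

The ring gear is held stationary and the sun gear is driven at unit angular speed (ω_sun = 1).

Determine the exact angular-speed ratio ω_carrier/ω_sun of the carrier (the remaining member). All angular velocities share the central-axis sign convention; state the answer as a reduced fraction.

N_ring = 29 + 2·30 = 89
29(ω_s−ω_c) = −89(ω_r−ω_c),  ω_r=0, ω_s=1
29(1−ω_c) = −89(0−ω_c)  ⇒  118ω_c = 29  ⇒  ω_c = 29/118
ω_c/ω_s = 29/118

29/118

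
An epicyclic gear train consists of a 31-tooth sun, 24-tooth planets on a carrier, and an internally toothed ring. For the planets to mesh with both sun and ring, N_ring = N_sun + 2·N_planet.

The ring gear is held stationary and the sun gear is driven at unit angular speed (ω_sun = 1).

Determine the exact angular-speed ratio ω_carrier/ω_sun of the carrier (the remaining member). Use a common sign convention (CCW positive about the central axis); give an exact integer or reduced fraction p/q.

31/110

N_ring = 31 + 2·24 = 79
31(ω_s−ω_c) = −79(ω_r−ω_c),  ω_r=0, ω_s=1
31(1−ω_c) = −79(0−ω_c)  ⇒  110ω_c = 31  ⇒  ω_c = 31/110
ω_c/ω_s = 31/110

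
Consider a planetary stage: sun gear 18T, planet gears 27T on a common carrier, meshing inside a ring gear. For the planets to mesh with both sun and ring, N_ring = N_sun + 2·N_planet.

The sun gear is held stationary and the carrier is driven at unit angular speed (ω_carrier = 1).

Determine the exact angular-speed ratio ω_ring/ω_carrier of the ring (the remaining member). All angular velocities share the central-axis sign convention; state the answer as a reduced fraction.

N_ring = 18 + 2·27 = 72
18(ω_s−ω_c) = −72(ω_r−ω_c),  ω_s=0, ω_c=1
ω_r = 1 − (18/72)(0−1) = 5/4
ω_r/ω_c = 5/4

5/4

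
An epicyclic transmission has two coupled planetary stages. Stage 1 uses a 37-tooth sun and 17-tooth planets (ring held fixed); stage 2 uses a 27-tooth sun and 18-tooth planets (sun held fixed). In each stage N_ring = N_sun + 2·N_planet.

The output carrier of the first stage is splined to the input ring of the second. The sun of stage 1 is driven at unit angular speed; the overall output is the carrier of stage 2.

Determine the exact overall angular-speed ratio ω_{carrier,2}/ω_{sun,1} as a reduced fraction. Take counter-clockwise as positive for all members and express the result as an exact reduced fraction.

259/1080

Stage 1: N_ring = 37 + 2·17 = 71
Stage 1: 37(ω_s−ω_c) = −71(ω_r−ω_c),  ω_r=0, ω_s=1
Stage 1: 37(1−ω_c) = −71(0−ω_c)  ⇒  108ω_c = 37  ⇒  ω_c = 37/108
  ⇒ ω_c¹/ω_s¹ = 37/108
Stage 2: N_ring = 27 + 2·18 = 63
Stage 2: 27(ω_s−ω_c) = −63(ω_r−ω_c),  ω_s=0, ω_r=1
Stage 2: 27(0−ω_c) = −63(1−ω_c)  ⇒  90ω_c = 63  ⇒  ω_c = 7/10
  ⇒ ω_c²/ω_r² = 7/10
Coupling ω_r² = ω_c¹ ⇒ overall = 37/108 × 7/10 = 259/1080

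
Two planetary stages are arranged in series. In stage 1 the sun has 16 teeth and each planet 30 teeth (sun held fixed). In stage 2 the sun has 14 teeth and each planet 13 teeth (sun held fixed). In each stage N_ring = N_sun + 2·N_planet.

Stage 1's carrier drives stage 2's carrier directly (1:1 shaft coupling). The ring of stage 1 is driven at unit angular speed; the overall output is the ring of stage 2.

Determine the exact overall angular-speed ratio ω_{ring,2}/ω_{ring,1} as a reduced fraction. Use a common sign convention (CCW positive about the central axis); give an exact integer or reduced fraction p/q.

Stage 1: N_ring = 16 + 2·30 = 76
Stage 1: 16(ω_s−ω_c) = −76(ω_r−ω_c),  ω_s=0, ω_r=1
Stage 1: 16(0−ω_c) = −76(1−ω_c)  ⇒  92ω_c = 76  ⇒  ω_c = 19/23
  ⇒ ω_c¹/ω_r¹ = 19/23
Stage 2: N_ring = 14 + 2·13 = 40
Stage 2: 14(ω_s−ω_c) = −40(ω_r−ω_c),  ω_s=0, ω_c=1
Stage 2: ω_r = 1 − (14/40)(0−1) = 27/20
  ⇒ ω_r²/ω_c² = 27/20
Coupling ω_c² = ω_c¹ ⇒ overall = 19/23 × 27/20 = 513/460

513/460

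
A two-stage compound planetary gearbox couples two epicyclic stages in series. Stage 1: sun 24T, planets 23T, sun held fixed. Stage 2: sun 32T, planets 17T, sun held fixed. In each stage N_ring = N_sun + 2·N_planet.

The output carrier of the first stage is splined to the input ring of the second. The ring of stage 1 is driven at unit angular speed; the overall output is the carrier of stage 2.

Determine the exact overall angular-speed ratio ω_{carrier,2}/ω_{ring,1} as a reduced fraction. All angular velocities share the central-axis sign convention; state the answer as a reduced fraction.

Stage 1: N_ring = 24 + 2·23 = 70
Stage 1: 24(ω_s−ω_c) = −70(ω_r−ω_c),  ω_s=0, ω_r=1
Stage 1: 24(0−ω_c) = −70(1−ω_c)  ⇒  94ω_c = 70  ⇒  ω_c = 35/47
  ⇒ ω_c¹/ω_r¹ = 35/47
Stage 2: N_ring = 32 + 2·17 = 66
Stage 2: 32(ω_s−ω_c) = −66(ω_r−ω_c),  ω_s=0, ω_r=1
Stage 2: 32(0−ω_c) = −66(1−ω_c)  ⇒  98ω_c = 66  ⇒  ω_c = 33/49
  ⇒ ω_c²/ω_r² = 33/49
Coupling ω_r² = ω_c¹ ⇒ overall = 35/47 × 33/49 = 165/329

165/329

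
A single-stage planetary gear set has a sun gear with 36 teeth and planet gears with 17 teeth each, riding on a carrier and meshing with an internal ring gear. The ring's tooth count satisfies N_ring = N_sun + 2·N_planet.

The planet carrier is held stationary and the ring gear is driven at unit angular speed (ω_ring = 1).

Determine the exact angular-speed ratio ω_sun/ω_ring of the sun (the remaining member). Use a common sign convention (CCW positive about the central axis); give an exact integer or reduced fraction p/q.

N_ring = 36 + 2·17 = 70
36(ω_s−ω_c) = −70(ω_r−ω_c),  ω_c=0, ω_r=1
ω_s = 0 − (70/36)(1−0) = -35/18
ω_s/ω_r = -35/18

-35/18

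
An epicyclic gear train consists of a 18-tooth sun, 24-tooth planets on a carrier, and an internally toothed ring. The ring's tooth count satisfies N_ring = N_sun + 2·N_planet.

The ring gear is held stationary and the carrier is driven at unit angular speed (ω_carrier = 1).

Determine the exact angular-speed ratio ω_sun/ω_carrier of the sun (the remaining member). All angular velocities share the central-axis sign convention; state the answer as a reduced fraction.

N_ring = 18 + 2·24 = 66
18(ω_s−ω_c) = −66(ω_r−ω_c),  ω_r=0, ω_c=1
ω_s = 1 − (66/18)(0−1) = 14/3
ω_s/ω_c = 14/3

14/3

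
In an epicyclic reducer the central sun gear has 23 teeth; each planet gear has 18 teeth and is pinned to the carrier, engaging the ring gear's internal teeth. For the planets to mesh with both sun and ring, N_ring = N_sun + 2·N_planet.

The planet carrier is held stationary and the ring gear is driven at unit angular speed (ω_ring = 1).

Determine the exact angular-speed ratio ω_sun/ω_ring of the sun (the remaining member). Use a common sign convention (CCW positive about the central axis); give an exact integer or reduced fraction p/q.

-59/23

N_ring = 23 + 2·18 = 59
23(ω_s−ω_c) = −59(ω_r−ω_c),  ω_c=0, ω_r=1
ω_s = 0 − (59/23)(1−0) = -59/23
ω_s/ω_r = -59/23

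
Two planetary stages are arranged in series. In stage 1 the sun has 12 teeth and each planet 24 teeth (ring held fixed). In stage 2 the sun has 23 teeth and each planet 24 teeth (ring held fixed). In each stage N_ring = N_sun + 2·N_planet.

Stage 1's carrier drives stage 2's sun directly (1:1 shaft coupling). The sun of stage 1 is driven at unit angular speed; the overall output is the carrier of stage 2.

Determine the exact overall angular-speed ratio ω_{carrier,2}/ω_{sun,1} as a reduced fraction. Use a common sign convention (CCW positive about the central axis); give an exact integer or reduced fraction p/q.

Stage 1: N_ring = 12 + 2·24 = 60
Stage 1: 12(ω_s−ω_c) = −60(ω_r−ω_c),  ω_r=0, ω_s=1
Stage 1: 12(1−ω_c) = −60(0−ω_c)  ⇒  72ω_c = 12  ⇒  ω_c = 1/6
  ⇒ ω_c¹/ω_s¹ = 1/6
Stage 2: N_ring = 23 + 2·24 = 71
Stage 2: 23(ω_s−ω_c) = −71(ω_r−ω_c),  ω_r=0, ω_s=1
Stage 2: 23(1−ω_c) = −71(0−ω_c)  ⇒  94ω_c = 23  ⇒  ω_c = 23/94
  ⇒ ω_c²/ω_s² = 23/94
Coupling ω_s² = ω_c¹ ⇒ overall = 1/6 × 23/94 = 23/564

23/564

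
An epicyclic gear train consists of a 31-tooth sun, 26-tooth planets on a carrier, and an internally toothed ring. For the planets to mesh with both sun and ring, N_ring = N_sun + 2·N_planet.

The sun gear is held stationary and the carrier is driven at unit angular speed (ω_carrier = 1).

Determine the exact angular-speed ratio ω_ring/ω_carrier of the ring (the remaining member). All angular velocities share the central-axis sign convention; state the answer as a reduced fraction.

N_ring = 31 + 2·26 = 83
31(ω_s−ω_c) = −83(ω_r−ω_c),  ω_s=0, ω_c=1
ω_r = 1 − (31/83)(0−1) = 114/83
ω_r/ω_c = 114/83

114/83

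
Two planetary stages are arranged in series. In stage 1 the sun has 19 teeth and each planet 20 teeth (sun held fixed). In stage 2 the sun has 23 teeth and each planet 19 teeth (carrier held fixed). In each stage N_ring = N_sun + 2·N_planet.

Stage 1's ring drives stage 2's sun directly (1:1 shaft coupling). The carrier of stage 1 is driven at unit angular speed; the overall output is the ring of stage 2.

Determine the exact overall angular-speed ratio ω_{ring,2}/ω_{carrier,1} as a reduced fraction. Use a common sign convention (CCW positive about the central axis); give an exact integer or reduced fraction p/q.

Stage 1: N_ring = 19 + 2·20 = 59
Stage 1: 19(ω_s−ω_c) = −59(ω_r−ω_c),  ω_s=0, ω_c=1
Stage 1: ω_r = 1 − (19/59)(0−1) = 78/59
  ⇒ ω_r¹/ω_c¹ = 78/59
Stage 2: N_ring = 23 + 2·19 = 61
Stage 2: 23(ω_s−ω_c) = −61(ω_r−ω_c),  ω_c=0, ω_s=1
Stage 2: ω_r = 0 − (23/61)(1−0) = -23/61
  ⇒ ω_r²/ω_s² = -23/61
Coupling ω_s² = ω_r¹ ⇒ overall = 78/59 × -23/61 = -1794/3599

-1794/3599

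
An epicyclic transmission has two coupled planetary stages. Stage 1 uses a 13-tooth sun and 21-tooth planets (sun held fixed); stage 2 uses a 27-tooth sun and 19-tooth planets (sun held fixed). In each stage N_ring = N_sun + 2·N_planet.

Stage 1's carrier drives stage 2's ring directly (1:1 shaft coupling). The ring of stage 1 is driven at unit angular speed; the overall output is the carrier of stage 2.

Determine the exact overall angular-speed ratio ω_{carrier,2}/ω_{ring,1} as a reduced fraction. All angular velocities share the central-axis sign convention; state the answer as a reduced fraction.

3575/6256

Stage 1: N_ring = 13 + 2·21 = 55
Stage 1: 13(ω_s−ω_c) = −55(ω_r−ω_c),  ω_s=0, ω_r=1
Stage 1: 13(0−ω_c) = −55(1−ω_c)  ⇒  68ω_c = 55  ⇒  ω_c = 55/68
  ⇒ ω_c¹/ω_r¹ = 55/68
Stage 2: N_ring = 27 + 2·19 = 65
Stage 2: 27(ω_s−ω_c) = −65(ω_r−ω_c),  ω_s=0, ω_r=1
Stage 2: 27(0−ω_c) = −65(1−ω_c)  ⇒  92ω_c = 65  ⇒  ω_c = 65/92
  ⇒ ω_c²/ω_r² = 65/92
Coupling ω_r² = ω_c¹ ⇒ overall = 55/68 × 65/92 = 3575/6256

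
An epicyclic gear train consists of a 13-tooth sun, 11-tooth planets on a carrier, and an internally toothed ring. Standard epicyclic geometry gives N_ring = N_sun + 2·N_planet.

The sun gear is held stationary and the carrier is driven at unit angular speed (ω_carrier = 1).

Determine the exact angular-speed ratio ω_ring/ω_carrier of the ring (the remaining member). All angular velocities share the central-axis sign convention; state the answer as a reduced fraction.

48/35

N_ring = 13 + 2·11 = 35
13(ω_s−ω_c) = −35(ω_r−ω_c),  ω_s=0, ω_c=1
ω_r = 1 − (13/35)(0−1) = 48/35
ω_r/ω_c = 48/35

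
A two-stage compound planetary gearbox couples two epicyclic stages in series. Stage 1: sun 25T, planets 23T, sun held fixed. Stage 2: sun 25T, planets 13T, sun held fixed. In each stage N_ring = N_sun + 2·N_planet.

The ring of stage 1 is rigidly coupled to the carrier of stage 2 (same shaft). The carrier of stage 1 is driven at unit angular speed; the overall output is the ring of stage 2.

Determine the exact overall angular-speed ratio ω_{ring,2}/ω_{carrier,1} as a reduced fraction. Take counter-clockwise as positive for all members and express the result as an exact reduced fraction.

Stage 1: N_ring = 25 + 2·23 = 71
Stage 1: 25(ω_s−ω_c) = −71(ω_r−ω_c),  ω_s=0, ω_c=1
Stage 1: ω_r = 1 − (25/71)(0−1) = 96/71
  ⇒ ω_r¹/ω_c¹ = 96/71
Stage 2: N_ring = 25 + 2·13 = 51
Stage 2: 25(ω_s−ω_c) = −51(ω_r−ω_c),  ω_s=0, ω_c=1
Stage 2: ω_r = 1 − (25/51)(0−1) = 76/51
  ⇒ ω_r²/ω_c² = 76/51
Coupling ω_c² = ω_r¹ ⇒ overall = 96/71 × 76/51 = 2432/1207

2432/1207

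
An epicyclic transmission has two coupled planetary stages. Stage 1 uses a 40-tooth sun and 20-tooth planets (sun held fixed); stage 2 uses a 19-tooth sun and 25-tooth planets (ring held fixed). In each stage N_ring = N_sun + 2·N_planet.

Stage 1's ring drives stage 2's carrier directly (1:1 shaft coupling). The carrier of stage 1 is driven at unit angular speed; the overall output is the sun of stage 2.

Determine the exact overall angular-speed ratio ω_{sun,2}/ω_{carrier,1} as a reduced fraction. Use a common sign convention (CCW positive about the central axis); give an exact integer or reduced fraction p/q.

132/19

Stage 1: N_ring = 40 + 2·20 = 80
Stage 1: 40(ω_s−ω_c) = −80(ω_r−ω_c),  ω_s=0, ω_c=1
Stage 1: ω_r = 1 − (40/80)(0−1) = 3/2
  ⇒ ω_r¹/ω_c¹ = 3/2
Stage 2: N_ring = 19 + 2·25 = 69
Stage 2: 19(ω_s−ω_c) = −69(ω_r−ω_c),  ω_r=0, ω_c=1
Stage 2: ω_s = 1 − (69/19)(0−1) = 88/19
  ⇒ ω_s²/ω_c² = 88/19
Coupling ω_c² = ω_r¹ ⇒ overall = 3/2 × 88/19 = 132/19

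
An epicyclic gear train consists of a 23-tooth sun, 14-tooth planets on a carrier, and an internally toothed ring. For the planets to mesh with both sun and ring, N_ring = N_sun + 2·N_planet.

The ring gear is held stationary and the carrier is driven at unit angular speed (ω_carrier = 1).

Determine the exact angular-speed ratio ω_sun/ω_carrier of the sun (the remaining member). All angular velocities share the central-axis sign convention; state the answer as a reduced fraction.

74/23

N_ring = 23 + 2·14 = 51
23(ω_s−ω_c) = −51(ω_r−ω_c),  ω_r=0, ω_c=1
ω_s = 1 − (51/23)(0−1) = 74/23
ω_s/ω_c = 74/23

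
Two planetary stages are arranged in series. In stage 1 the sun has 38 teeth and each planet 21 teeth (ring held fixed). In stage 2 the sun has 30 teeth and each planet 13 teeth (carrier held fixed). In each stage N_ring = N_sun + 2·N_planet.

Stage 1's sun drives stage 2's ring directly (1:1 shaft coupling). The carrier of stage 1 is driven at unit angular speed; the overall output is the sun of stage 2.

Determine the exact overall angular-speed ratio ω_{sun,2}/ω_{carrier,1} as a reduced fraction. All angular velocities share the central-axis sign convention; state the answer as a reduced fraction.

-1652/285

Stage 1: N_ring = 38 + 2·21 = 80
Stage 1: 38(ω_s−ω_c) = −80(ω_r−ω_c),  ω_r=0, ω_c=1
Stage 1: ω_s = 1 − (80/38)(0−1) = 59/19
  ⇒ ω_s¹/ω_c¹ = 59/19
Stage 2: N_ring = 30 + 2·13 = 56
Stage 2: 30(ω_s−ω_c) = −56(ω_r−ω_c),  ω_c=0, ω_r=1
Stage 2: ω_s = 0 − (56/30)(1−0) = -28/15
  ⇒ ω_s²/ω_r² = -28/15
Coupling ω_r² = ω_s¹ ⇒ overall = 59/19 × -28/15 = -1652/285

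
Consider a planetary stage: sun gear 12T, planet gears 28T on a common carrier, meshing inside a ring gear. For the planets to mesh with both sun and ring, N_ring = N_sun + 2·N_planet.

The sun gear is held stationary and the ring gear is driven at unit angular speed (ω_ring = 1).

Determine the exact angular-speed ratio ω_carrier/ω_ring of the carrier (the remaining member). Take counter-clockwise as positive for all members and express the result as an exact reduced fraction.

17/20

N_ring = 12 + 2·28 = 68
12(ω_s−ω_c) = −68(ω_r−ω_c),  ω_s=0, ω_r=1
12(0−ω_c) = −68(1−ω_c)  ⇒  80ω_c = 68  ⇒  ω_c = 17/20
ω_c/ω_r = 17/20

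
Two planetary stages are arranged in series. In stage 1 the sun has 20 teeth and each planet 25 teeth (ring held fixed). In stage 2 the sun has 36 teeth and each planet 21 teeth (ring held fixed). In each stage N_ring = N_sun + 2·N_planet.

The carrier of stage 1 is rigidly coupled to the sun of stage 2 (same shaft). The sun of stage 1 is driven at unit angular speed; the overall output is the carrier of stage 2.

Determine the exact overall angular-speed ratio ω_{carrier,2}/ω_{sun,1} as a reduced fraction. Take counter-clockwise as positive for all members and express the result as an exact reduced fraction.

4/57

Stage 1: N_ring = 20 + 2·25 = 70
Stage 1: 20(ω_s−ω_c) = −70(ω_r−ω_c),  ω_r=0, ω_s=1
Stage 1: 20(1−ω_c) = −70(0−ω_c)  ⇒  90ω_c = 20  ⇒  ω_c = 2/9
  ⇒ ω_c¹/ω_s¹ = 2/9
Stage 2: N_ring = 36 + 2·21 = 78
Stage 2: 36(ω_s−ω_c) = −78(ω_r−ω_c),  ω_r=0, ω_s=1
Stage 2: 36(1−ω_c) = −78(0−ω_c)  ⇒  114ω_c = 36  ⇒  ω_c = 6/19
  ⇒ ω_c²/ω_s² = 6/19
Coupling ω_s² = ω_c¹ ⇒ overall = 2/9 × 6/19 = 4/57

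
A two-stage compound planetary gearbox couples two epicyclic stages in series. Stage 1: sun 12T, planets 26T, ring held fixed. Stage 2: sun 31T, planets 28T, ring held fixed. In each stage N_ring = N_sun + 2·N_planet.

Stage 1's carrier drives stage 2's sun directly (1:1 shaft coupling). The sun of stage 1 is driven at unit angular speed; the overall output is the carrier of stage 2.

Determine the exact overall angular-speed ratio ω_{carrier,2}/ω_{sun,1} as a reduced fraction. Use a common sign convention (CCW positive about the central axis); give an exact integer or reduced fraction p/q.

Stage 1: N_ring = 12 + 2·26 = 64
Stage 1: 12(ω_s−ω_c) = −64(ω_r−ω_c),  ω_r=0, ω_s=1
Stage 1: 12(1−ω_c) = −64(0−ω_c)  ⇒  76ω_c = 12  ⇒  ω_c = 3/19
  ⇒ ω_c¹/ω_s¹ = 3/19
Stage 2: N_ring = 31 + 2·28 = 87
Stage 2: 31(ω_s−ω_c) = −87(ω_r−ω_c),  ω_r=0, ω_s=1
Stage 2: 31(1−ω_c) = −87(0−ω_c)  ⇒  118ω_c = 31  ⇒  ω_c = 31/118
  ⇒ ω_c²/ω_s² = 31/118
Coupling ω_s² = ω_c¹ ⇒ overall = 3/19 × 31/118 = 93/2242

93/2242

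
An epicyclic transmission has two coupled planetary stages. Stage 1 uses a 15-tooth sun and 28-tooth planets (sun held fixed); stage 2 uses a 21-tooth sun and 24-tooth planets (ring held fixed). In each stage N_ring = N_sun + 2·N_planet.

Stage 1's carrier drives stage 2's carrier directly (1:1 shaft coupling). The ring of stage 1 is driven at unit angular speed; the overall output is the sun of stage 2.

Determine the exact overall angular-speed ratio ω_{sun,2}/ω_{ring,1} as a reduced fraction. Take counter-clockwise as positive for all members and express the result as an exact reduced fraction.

Stage 1: N_ring = 15 + 2·28 = 71
Stage 1: 15(ω_s−ω_c) = −71(ω_r−ω_c),  ω_s=0, ω_r=1
Stage 1: 15(0−ω_c) = −71(1−ω_c)  ⇒  86ω_c = 71  ⇒  ω_c = 71/86
  ⇒ ω_c¹/ω_r¹ = 71/86
Stage 2: N_ring = 21 + 2·24 = 69
Stage 2: 21(ω_s−ω_c) = −69(ω_r−ω_c),  ω_r=0, ω_c=1
Stage 2: ω_s = 1 − (69/21)(0−1) = 30/7
  ⇒ ω_s²/ω_c² = 30/7
Coupling ω_c² = ω_c¹ ⇒ overall = 71/86 × 30/7 = 1065/301

1065/301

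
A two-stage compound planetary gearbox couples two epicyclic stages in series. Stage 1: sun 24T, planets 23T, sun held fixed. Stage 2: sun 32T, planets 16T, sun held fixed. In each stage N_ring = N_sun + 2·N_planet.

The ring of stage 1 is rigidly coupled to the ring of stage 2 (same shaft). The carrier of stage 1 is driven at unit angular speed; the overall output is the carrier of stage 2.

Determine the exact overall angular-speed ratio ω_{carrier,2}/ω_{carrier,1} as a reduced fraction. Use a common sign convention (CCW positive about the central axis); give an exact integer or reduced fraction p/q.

Stage 1: N_ring = 24 + 2·23 = 70
Stage 1: 24(ω_s−ω_c) = −70(ω_r−ω_c),  ω_s=0, ω_c=1
Stage 1: ω_r = 1 − (24/70)(0−1) = 47/35
  ⇒ ω_r¹/ω_c¹ = 47/35
Stage 2: N_ring = 32 + 2·16 = 64
Stage 2: 32(ω_s−ω_c) = −64(ω_r−ω_c),  ω_s=0, ω_r=1
Stage 2: 32(0−ω_c) = −64(1−ω_c)  ⇒  96ω_c = 64  ⇒  ω_c = 2/3
  ⇒ ω_c²/ω_r² = 2/3
Coupling ω_r² = ω_r¹ ⇒ overall = 47/35 × 2/3 = 94/105

94/105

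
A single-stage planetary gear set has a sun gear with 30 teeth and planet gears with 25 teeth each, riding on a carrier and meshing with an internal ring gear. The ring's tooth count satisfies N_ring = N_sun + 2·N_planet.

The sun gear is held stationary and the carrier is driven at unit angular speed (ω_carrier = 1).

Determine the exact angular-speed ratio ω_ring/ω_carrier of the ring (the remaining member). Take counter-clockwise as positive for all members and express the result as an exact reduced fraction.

11/8

N_ring = 30 + 2·25 = 80
30(ω_s−ω_c) = −80(ω_r−ω_c),  ω_s=0, ω_c=1
ω_r = 1 − (30/80)(0−1) = 11/8
ω_r/ω_c = 11/8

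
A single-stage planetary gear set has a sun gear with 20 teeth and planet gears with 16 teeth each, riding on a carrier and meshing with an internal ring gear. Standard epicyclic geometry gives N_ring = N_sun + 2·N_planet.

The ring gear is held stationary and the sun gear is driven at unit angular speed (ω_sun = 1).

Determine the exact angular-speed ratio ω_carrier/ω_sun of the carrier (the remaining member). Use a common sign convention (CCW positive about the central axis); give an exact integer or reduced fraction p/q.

5/18

N_ring = 20 + 2·16 = 52
20(ω_s−ω_c) = −52(ω_r−ω_c),  ω_r=0, ω_s=1
20(1−ω_c) = −52(0−ω_c)  ⇒  72ω_c = 20  ⇒  ω_c = 5/18
ω_c/ω_s = 5/18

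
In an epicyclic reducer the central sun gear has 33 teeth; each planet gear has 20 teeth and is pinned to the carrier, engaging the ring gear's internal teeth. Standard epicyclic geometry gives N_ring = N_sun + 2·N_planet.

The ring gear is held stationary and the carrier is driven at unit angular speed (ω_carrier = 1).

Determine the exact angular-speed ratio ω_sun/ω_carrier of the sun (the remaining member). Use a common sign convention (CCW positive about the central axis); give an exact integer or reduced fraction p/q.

106/33

N_ring = 33 + 2·20 = 73
33(ω_s−ω_c) = −73(ω_r−ω_c),  ω_r=0, ω_c=1
ω_s = 1 − (73/33)(0−1) = 106/33
ω_s/ω_c = 106/33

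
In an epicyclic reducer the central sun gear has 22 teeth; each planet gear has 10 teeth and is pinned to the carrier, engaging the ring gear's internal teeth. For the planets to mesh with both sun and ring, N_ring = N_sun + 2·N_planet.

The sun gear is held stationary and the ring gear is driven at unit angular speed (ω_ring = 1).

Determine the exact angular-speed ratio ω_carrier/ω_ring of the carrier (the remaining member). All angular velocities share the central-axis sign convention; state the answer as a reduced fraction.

N_ring = 22 + 2·10 = 42
22(ω_s−ω_c) = −42(ω_r−ω_c),  ω_s=0, ω_r=1
22(0−ω_c) = −42(1−ω_c)  ⇒  64ω_c = 42  ⇒  ω_c = 21/32
ω_c/ω_r = 21/32

21/32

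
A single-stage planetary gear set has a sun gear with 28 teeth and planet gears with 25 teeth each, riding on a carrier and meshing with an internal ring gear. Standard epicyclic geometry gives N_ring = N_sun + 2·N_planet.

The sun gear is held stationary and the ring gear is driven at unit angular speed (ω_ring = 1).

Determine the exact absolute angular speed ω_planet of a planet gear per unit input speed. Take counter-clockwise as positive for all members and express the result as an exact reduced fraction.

39/25

N_ring = 28 + 2·25 = 78
28(ω_s−ω_c) = −78(ω_r−ω_c),  ω_s=0, ω_r=1
28(0−ω_c) = −78(1−ω_c)  ⇒  106ω_c = 78  ⇒  ω_c = 39/53
sun–planet: 28·(0−39/53) = −25·(ω_p−ω_c)  ⇒  ω_p−ω_c = −(28/25)·(-39/53) = 1092/1325
ω_p = 39/53 + 1092/1325 = 39/25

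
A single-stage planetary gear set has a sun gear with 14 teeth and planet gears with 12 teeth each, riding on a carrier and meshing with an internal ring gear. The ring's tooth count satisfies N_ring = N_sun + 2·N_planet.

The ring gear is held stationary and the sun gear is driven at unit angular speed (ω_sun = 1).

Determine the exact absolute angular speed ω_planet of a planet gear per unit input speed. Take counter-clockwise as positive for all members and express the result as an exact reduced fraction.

-7/12

N_ring = 14 + 2·12 = 38
14(ω_s−ω_c) = −38(ω_r−ω_c),  ω_r=0, ω_s=1
14(1−ω_c) = −38(0−ω_c)  ⇒  52ω_c = 14  ⇒  ω_c = 7/26
sun–planet: 14·(1−7/26) = −12·(ω_p−ω_c)  ⇒  ω_p−ω_c = −(14/12)·(19/26) = -133/156
ω_p = 7/26 − 133/156 = -7/12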